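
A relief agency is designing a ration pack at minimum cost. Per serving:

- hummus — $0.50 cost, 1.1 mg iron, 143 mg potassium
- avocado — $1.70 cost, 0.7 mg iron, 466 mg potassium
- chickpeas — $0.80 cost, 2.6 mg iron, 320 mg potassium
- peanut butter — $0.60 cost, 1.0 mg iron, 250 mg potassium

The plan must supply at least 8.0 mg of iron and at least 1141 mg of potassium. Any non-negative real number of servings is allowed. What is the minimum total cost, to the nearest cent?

$2.82

A basic optimal solution has at most two foods positive. Try each food alone and each pair with both targets met exactly.
hummus only: max(8.0/1.1, 1141/143) = 7.979 servings → $3.99.
avocado only: max(8.0/0.7, 1141/466) = 11.43 servings → $19.43.
chickpeas only: max(8.0/2.6, 1141/320) = 3.566 servings → $2.85.
peanut butter only: max(8.0/1.0, 1141/250) = 8 servings → $4.80.
hummus + avocado with both tight: 7.101 servings and 0.2693 servings → $4.01.
hummus + chickpeas: the both-tight solution has a negative serving — not a feasible corner.
hummus + peanut butter with both tight: 6.508 servings and 0.8417 servings → $3.76.
avocado + chickpeas with both tight: 0.4117 servings and 2.966 servings → $3.07.
avocado + peanut butter with both targets exact would need a negative amount; discard.
chickpeas + peanut butter with both tight: 2.603 servings and 1.232 servings → $2.82.
So the least-cost plan costs $2.82.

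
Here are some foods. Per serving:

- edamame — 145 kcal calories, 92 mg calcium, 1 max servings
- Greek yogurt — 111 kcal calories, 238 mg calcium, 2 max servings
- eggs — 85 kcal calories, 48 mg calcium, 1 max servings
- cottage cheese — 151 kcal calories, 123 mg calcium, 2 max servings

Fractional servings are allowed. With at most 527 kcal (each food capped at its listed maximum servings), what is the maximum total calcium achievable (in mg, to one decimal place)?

723.9 mg

Calcium per kcal: Greek yogurt 2.144, cottage cheese 0.8146, edamame 0.6345, eggs 0.5647.
Take 2 servings of Greek yogurt: uses 222 kcal, +476.0 mg calcium (running total 476.0 mg).
Take 2 servings of cottage cheese: uses 302 kcal, +246.0 mg calcium (running total 722.0 mg).
Take 0.02069 servings of edamame: uses 3 kcal, +1.9 mg calcium (running total 723.9 mg).
Greedy by best ratio exhausts the calories allowance optimally: 723.9 mg.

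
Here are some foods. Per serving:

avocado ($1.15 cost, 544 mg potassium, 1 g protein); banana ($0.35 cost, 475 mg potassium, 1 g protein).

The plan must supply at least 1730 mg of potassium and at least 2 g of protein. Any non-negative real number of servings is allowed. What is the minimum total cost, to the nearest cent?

A basic optimal solution has at most two foods positive. Try each food alone and each pair with both targets met exactly.
avocado only: max(1730/544, 2/1) = 3.18 servings → $3.66.
banana only: max(1730/475, 2/1) = 3.642 servings → $1.27.
avocado + banana: intersection lies outside the first quadrant.
Cheapest feasible corner: $1.27.

$1.27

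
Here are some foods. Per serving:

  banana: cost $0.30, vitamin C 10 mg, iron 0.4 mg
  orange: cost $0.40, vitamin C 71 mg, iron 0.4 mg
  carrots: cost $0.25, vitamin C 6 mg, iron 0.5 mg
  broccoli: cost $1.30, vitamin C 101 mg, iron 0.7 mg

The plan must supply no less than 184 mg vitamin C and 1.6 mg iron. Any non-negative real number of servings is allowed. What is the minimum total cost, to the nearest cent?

$1.30

An LP optimum is at a vertex; with two nutrient constraints at most two foods are used. Check each candidate.
banana only: max(184/10, 1.6/0.4) = 18.4 servings → $5.52.
orange only: max(184/71, 1.6/0.4) = 4 servings → $1.60.
carrots only: max(184/6, 1.6/0.5) = 30.67 servings → $7.67.
broccoli only: max(184/101, 1.6/0.7) = 2.286 servings → $2.97.
banana + orange with both tight: 1.639 servings and 2.361 servings → $1.44.
banana + carrots: intersection lies outside the first quadrant.
banana + broccoli with both tight: 0.982 servings and 1.725 servings → $2.54.
orange + carrots with both tight: 2.489 servings and 1.208 servings → $1.30.
orange + broccoli with both targets exact would need a negative amount; discard.
carrots + broccoli with both tight: 0.7084 servings and 1.78 servings → $2.49.
Cheapest feasible corner: $1.30.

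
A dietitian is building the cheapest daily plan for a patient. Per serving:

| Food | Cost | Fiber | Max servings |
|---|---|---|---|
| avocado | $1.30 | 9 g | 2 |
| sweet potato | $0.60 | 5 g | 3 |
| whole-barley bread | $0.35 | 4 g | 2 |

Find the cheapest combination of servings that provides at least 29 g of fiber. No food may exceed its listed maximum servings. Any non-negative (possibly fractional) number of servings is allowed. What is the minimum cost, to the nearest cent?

Cost per g of fiber: whole-barley bread $0.0875, sweet potato $0.1200, avocado $0.1444.
Take 2 servings of whole-barley bread: +8.0 g fiber for $0.70 (total $0.70, still need 21.0 g).
Take 3 servings of sweet potato: +15.0 g fiber for $1.80 (total $2.50, still need 6.0 g).
Take 0.6667 servings of avocado: +6.0 g fiber for $0.87 (total $3.37, still need 0.0 g).
Greedy by cheapest-per-g is optimal for a single linear constraint, so the minimum cost is $3.37.

$3.37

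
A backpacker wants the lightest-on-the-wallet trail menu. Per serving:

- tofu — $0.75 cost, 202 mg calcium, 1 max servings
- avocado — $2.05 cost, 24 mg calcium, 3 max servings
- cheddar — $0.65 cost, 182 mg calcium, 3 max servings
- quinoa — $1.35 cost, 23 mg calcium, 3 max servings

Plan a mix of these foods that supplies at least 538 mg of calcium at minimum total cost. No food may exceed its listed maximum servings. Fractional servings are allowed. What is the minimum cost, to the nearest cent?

Cost per mg of calcium: cheddar $0.0036, tofu $0.0037, quinoa $0.0587, avocado $0.0854.
Take 2.956 servings of cheddar: +538.0 mg calcium for $1.92 (total $1.92, still need 0.0 mg).
Filling from the cheapest source first is optimal under one linear minimum: $1.92.

$1.92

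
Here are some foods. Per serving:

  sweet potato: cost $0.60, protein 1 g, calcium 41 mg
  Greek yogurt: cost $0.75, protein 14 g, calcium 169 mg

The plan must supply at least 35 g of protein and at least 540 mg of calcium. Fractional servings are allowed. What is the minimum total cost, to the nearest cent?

A basic optimal solution has at most two foods positive. Try each food alone and each pair with both targets met exactly.
sweet potato only: max(35/1, 540/41) = 35 servings → $21.00.
Greek yogurt only: max(35/14, 540/169) = 3.195 servings → $2.40.
sweet potato + Greek yogurt with both tight: 4.062 servings and 2.21 servings → $4.09.
So the least-cost plan costs $2.40.

$2.40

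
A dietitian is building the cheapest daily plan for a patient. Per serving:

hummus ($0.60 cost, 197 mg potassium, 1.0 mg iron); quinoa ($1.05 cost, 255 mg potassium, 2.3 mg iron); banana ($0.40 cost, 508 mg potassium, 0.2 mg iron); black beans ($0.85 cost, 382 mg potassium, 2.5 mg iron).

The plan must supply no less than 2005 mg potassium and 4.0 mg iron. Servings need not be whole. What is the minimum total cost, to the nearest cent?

Check every corner: each single food scaled to meet both minima, and each pair solved so both constraints bind.
hummus only: max(2005/197, 4.0/1.0) = 10.18 servings → $6.11.
quinoa only: max(2005/255, 4.0/2.3) = 7.863 servings → $8.26.
banana only: max(2005/508, 4.0/0.2) = 20 servings → $8.00.
black beans only: max(2005/382, 4.0/2.5) = 5.249 servings → $4.46.
hummus + quinoa: the both-tight solution has a negative serving — not a feasible corner.
hummus + banana with both tight: 3.481 servings and 2.597 servings → $3.13.
hummus + black beans: intersection lies outside the first quadrant.
quinoa + banana with both tight: 1.46 servings and 3.214 servings → $2.82.
quinoa + black beans: intersection lies outside the first quadrant.
banana + black beans with both tight: 2.919 servings and 1.366 servings → $2.33.
The minimum over all feasible corners is $2.33.

$2.33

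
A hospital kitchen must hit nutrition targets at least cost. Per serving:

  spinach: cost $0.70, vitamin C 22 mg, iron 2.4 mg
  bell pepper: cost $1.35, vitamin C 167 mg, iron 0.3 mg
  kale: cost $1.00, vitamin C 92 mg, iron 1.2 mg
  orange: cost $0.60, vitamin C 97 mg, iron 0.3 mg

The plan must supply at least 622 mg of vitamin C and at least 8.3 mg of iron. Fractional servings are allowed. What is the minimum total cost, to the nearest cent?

$5.39

Check every corner: each single food scaled to meet both minima, and each pair solved so both constraints bind.
spinach only: max(622/22, 8.3/2.4) = 28.27 servings → $19.79.
bell pepper only: max(622/167, 8.3/0.3) = 27.67 servings → $37.35.
kale only: max(622/92, 8.3/1.2) = 6.917 servings → $6.92.
orange only: max(622/97, 8.3/0.3) = 27.67 servings → $16.60.
spinach + bell pepper with both tight: 3.043 servings and 3.324 servings → $6.62.
spinach + kale with both tight: 0.08848 servings and 6.74 servings → $6.80.
spinach + orange with both tight: 2.734 servings and 5.792 servings → $5.39.
bell pepper + kale with both targets exact would need a negative amount; discard.
bell pepper + orange with both targets exact would need a negative amount; discard.
kale + orange: the both-tight solution has a negative serving — not a feasible corner.
The minimum over all feasible corners is $5.39.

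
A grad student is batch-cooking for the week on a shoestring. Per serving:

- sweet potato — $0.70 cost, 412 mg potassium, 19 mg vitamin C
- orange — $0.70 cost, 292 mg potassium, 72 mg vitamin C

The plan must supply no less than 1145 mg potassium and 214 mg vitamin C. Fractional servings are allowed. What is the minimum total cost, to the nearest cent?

$2.51

Check every corner: each single food scaled to meet both minima, and each pair solved so both constraints bind.
sweet potato only: max(1145/412, 214/19) = 11.26 servings → $7.88.
orange only: max(1145/292, 214/72) = 3.921 servings → $2.74.
sweet potato + orange with both tight: 0.8273 servings and 2.754 servings → $2.51.
Cheapest feasible corner: $2.51.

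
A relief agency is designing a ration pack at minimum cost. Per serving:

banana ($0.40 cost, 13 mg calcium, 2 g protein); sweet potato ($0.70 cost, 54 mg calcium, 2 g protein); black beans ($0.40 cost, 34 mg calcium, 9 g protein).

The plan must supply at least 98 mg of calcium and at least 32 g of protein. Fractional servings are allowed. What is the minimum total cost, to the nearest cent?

The cheapest plan sits at a corner of the feasible region — with two constraints it uses at most two foods.
banana only: max(98/13, 32/2) = 16 servings → $6.40.
sweet potato only: max(98/54, 32/2) = 16 servings → $11.20.
black beans only: max(98/34, 32/9) = 3.556 servings → $1.42.
banana + sweet potato: intersection lies outside the first quadrant.
banana + black beans: intersection lies outside the first quadrant.
sweet potato + black beans with both targets exact would need a negative amount; discard.
Cheapest feasible corner: $1.42.

$1.42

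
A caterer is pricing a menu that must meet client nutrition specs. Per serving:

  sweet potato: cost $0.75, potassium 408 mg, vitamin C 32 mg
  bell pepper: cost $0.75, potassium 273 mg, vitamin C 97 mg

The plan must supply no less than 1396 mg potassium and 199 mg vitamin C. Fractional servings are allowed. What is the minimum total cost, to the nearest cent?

The cheapest plan sits at a corner of the feasible region — with two constraints it uses at most two foods.
sweet potato only: max(1396/408, 199/32) = 6.219 servings → $4.66.
bell pepper only: max(1396/273, 199/97) = 5.114 servings → $3.84.
sweet potato + bell pepper with both tight: 2.629 servings and 1.184 servings → $2.86.
So the least-cost plan costs $2.86.

$2.86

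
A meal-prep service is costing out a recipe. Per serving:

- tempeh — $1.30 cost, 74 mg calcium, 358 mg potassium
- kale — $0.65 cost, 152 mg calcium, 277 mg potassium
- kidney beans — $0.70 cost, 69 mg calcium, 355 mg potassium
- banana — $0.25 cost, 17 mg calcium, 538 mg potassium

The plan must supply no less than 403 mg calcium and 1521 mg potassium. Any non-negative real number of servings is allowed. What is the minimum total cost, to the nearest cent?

Check every corner: each single food scaled to meet both minima, and each pair solved so both constraints bind.
tempeh only: max(403/74, 1521/358) = 5.446 servings → $7.08.
kale only: max(403/152, 1521/277) = 5.491 servings → $3.57.
kidney beans only: max(403/69, 1521/355) = 5.841 servings → $4.09.
banana only: max(403/17, 1521/538) = 23.71 servings → $5.93.
tempeh + kale with both tight: 3.525 servings and 0.9352 servings → $5.19.
tempeh + kidney beans with both targets exact would need a negative amount; discard.
tempeh + banana: intersection lies outside the first quadrant.
kale + kidney beans with both tight: 1.094 servings and 3.431 servings → $3.11.
kale + banana with both tight: 2.478 servings and 1.551 servings → $2.00.
kidney beans + banana: the both-tight solution has a negative serving — not a feasible corner.
Cheapest feasible corner: $2.00.

$2.00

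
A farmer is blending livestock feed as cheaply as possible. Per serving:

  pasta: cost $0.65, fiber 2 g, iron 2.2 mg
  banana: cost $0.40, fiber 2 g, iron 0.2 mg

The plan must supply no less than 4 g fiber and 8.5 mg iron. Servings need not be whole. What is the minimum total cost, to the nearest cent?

Minimising a linear cost over {fiber ≥ 4, iron ≥ 8.5, servings ≥ 0} — the optimum is at a vertex, using one or two foods.
pasta only: max(4/2, 8.5/2.2) = 3.864 servings → $2.51.
banana only: max(4/2, 8.5/0.2) = 42.5 servings → $17.00.
pasta + banana: the both-tight solution has a negative serving — not a feasible corner.
Cheapest feasible corner: $2.51.

$2.51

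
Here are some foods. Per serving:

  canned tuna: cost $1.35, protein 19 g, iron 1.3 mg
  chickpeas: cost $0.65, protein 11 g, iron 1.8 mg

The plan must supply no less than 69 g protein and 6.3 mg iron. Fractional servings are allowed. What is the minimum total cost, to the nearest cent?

Compare the cost at each extreme point of the feasible region.
canned tuna only: max(69/19, 6.3/1.3) = 4.846 servings → $6.54.
chickpeas only: max(69/11, 6.3/1.8) = 6.273 servings → $4.08.
canned tuna + chickpeas with both tight: 2.759 servings and 1.508 servings → $4.70.
So the least-cost plan costs $4.08.

$4.08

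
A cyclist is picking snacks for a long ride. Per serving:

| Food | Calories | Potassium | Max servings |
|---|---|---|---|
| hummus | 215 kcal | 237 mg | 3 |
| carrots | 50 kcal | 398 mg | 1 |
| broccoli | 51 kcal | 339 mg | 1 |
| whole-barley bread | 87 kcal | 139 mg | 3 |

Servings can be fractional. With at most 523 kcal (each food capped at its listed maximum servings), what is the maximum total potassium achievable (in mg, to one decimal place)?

Potassium per kcal: carrots 7.96, broccoli 6.647, whole-barley bread 1.598, hummus 1.102.
Take 1 serving of carrots: uses 50 kcal, +398.0 mg potassium (running total 398.0 mg).
Take 1 serving of broccoli: uses 51 kcal, +339.0 mg potassium (running total 737.0 mg).
Take 3 servings of whole-barley bread: uses 261 kcal, +417.0 mg potassium (running total 1154.0 mg).
Take 0.7488 servings of hummus: uses 161 kcal, +177.5 mg potassium (running total 1331.5 mg).
Greedy by best ratio exhausts the calories allowance optimally: 1331.5 mg.

1331.5 mg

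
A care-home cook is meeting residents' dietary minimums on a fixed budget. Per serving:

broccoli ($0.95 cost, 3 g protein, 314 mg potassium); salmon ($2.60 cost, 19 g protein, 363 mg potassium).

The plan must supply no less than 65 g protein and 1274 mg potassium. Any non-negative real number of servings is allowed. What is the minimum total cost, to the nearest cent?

$8.96

Compare the cost at each extreme point of the feasible region.
broccoli only: max(65/3, 1274/314) = 21.67 servings → $20.58.
salmon only: max(65/19, 1274/363) = 3.51 servings → $9.13.
broccoli + salmon with both tight: 0.1253 servings and 3.401 servings → $8.96.
The minimum over all feasible corners is $8.96.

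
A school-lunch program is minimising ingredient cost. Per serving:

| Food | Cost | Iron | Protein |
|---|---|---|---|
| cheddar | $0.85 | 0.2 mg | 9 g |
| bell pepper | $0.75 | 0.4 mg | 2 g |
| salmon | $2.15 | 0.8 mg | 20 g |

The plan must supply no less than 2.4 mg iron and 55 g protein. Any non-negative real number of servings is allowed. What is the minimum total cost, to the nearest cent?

A basic optimal solution has at most two foods positive. Try each food alone and each pair with both targets met exactly.
cheddar only: max(2.4/0.2, 55/9) = 12 servings → $10.20.
bell pepper only: max(2.4/0.4, 55/2) = 27.5 servings → $20.62.
salmon only: max(2.4/0.8, 55/20) = 3 servings → $6.45.
cheddar + bell pepper with both tight: 5.375 servings and 3.312 servings → $7.05.
cheddar + salmon: intersection lies outside the first quadrant.
bell pepper + salmon with both tight: 0.625 servings and 2.688 servings → $6.25.
Cheapest feasible corner: $6.25.

$6.25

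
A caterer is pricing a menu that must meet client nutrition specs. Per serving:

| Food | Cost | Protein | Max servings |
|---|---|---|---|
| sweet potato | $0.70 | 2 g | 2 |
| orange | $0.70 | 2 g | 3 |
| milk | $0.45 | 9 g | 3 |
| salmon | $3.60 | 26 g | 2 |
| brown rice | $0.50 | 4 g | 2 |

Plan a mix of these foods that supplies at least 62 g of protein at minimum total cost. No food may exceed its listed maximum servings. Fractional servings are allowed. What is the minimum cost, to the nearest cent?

$6.09

Cost per g of protein: milk $0.0500, brown rice $0.1250, salmon $0.1385, sweet potato $0.3500, orange $0.3500.
Take 3 servings of milk: +27.0 g protein for $1.35 (total $1.35, still need 35.0 g).
Take 2 servings of brown rice: +8.0 g protein for $1.00 (total $2.35, still need 27.0 g).
Take 1.038 servings of salmon: +27.0 g protein for $3.74 (total $6.09, still need 0.0 g).
Filling from the cheapest source first is optimal under one linear minimum: $6.09.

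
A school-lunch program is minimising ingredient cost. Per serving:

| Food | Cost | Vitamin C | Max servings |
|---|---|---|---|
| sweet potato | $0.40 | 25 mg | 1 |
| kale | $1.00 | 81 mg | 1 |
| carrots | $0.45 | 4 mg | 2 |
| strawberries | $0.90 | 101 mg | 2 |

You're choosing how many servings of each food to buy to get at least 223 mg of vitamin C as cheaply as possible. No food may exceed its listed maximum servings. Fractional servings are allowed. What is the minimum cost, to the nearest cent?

Cost per mg of vitamin C: strawberries $0.0089, kale $0.0123, sweet potato $0.0160, carrots $0.1125.
Take 2 servings of strawberries: +202.0 mg vitamin C for $1.80 (total $1.80, still need 21.0 mg).
Take 0.2593 servings of kale: +21.0 mg vitamin C for $0.26 (total $2.06, still need 0.0 mg).
Greedy by cheapest-per-mg is optimal for a single linear constraint, so the minimum cost is $2.06.

$2.06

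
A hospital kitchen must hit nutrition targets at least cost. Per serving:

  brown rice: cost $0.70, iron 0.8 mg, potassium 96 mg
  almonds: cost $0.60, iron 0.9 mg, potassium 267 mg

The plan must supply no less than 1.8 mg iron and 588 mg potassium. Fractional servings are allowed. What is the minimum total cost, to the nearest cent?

$1.32

A basic optimal solution has at most two foods positive. Try each food alone and each pair with both targets met exactly.
brown rice only: max(1.8/0.8, 588/96) = 6.125 servings → $4.29.
almonds only: max(1.8/0.9, 588/267) = 2.202 servings → $1.32.
brown rice + almonds with both targets exact would need a negative amount; discard.
The minimum over all feasible corners is $1.32.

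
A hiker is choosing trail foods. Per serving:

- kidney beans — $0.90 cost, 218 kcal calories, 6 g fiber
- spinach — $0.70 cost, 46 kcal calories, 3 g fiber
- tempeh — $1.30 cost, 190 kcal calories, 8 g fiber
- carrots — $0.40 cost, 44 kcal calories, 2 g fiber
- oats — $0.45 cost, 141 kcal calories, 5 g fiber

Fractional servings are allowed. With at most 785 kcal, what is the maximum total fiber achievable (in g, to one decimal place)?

51.2 g

Fiber per kcal: spinach 0.06522, carrots 0.04545, tempeh 0.04211, oats 0.03546, kidney beans 0.02752.
With no serving limits, spend the whole calories allowance on spinach: 785 kcal / 46 kcal × 3 g = 51.2 g.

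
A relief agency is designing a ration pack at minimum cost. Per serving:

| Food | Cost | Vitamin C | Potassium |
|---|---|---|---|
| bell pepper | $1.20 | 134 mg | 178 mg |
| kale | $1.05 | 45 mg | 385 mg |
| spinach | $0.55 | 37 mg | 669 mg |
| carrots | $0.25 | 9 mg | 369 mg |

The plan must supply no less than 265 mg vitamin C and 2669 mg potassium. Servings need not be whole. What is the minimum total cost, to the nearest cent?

For a min-cost LP with two ≥-constraints, a basic feasible solution has at most two positive variables.
bell pepper only: max(265/134, 2669/178) = 14.99 servings → $17.99.
kale only: max(265/45, 2669/385) = 6.932 servings → $7.28.
spinach only: max(265/37, 2669/669) = 7.162 servings → $3.94.
carrots only: max(265/9, 2669/369) = 29.44 servings → $7.36.
bell pepper + kale: intersection lies outside the first quadrant.
bell pepper + spinach with both tight: 0.9455 servings and 3.738 servings → $3.19.
bell pepper + carrots with both tight: 1.542 servings and 6.489 servings → $3.47.
kale + spinach with both tight: 4.952 servings and 1.14 servings → $5.83.
kale + carrots with both tight: 5.614 servings and 1.376 servings → $6.24.
spinach + carrots: intersection lies outside the first quadrant.
The minimum over all feasible corners is $3.19.

$3.19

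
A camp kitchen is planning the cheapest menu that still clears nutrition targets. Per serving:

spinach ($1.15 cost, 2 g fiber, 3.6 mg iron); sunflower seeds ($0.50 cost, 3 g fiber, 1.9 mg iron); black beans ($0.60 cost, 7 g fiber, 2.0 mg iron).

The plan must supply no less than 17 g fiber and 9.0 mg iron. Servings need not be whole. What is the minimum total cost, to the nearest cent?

A basic optimal solution has at most two foods positive. Try each food alone and each pair with both targets met exactly.
spinach only: max(17/2, 9.0/3.6) = 8.5 servings → $9.78.
sunflower seeds only: max(17/3, 9.0/1.9) = 5.667 servings → $2.83.
black beans only: max(17/7, 9.0/2.0) = 4.5 servings → $2.70.
spinach + sunflower seeds with both targets exact would need a negative amount; discard.
spinach + black beans with both tight: 1.368 servings and 2.038 servings → $2.80.
sunflower seeds + black beans with both tight: 3.973 servings and 0.726 servings → $2.42.
The minimum over all feasible corners is $2.42.

$2.42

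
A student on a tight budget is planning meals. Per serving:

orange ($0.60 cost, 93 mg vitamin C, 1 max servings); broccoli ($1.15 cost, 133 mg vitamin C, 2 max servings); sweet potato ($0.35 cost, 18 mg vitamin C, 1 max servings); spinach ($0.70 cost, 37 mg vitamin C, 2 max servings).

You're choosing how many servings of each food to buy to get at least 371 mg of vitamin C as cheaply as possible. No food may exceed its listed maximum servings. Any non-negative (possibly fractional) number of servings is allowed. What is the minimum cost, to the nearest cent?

Cost per mg of vitamin C: orange $0.0065, broccoli $0.0086, spinach $0.0189, sweet potato $0.0194.
Take 1 serving of orange: +93.0 mg vitamin C for $0.60 (total $0.60, still need 278.0 mg).
Take 2 servings of broccoli: +266.0 mg vitamin C for $2.30 (total $2.90, still need 12.0 mg).
Take 0.3243 servings of spinach: +12.0 mg vitamin C for $0.23 (total $3.13, still need 0.0 mg).
Filling from the cheapest source first is optimal under one linear minimum: $3.13.

$3.13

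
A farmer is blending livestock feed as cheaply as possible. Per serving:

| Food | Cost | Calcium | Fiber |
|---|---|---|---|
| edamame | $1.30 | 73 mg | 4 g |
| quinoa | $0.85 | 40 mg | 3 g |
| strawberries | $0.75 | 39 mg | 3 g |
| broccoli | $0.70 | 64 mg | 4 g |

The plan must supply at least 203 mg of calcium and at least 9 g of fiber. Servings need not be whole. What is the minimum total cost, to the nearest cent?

$2.22

At the optimum either one food covers both requirements or two foods hit both targets exactly; no other combination can be cheaper.
edamame only: max(203/73, 9/4) = 2.781 servings → $3.62.
quinoa only: max(203/40, 9/3) = 5.075 servings → $4.31.
strawberries only: max(203/39, 9/3) = 5.205 servings → $3.90.
broccoli only: max(203/64, 9/4) = 3.172 servings → $2.22.
edamame + quinoa with both targets exact would need a negative amount; discard.
edamame + strawberries with both targets exact would need a negative amount; discard.
edamame + broccoli with both targets exact would need a negative amount; discard.
quinoa + strawberries: intersection lies outside the first quadrant.
quinoa + broccoli: the both-tight solution has a negative serving — not a feasible corner.
strawberries + broccoli: the both-tight solution has a negative serving — not a feasible corner.
So the least-cost plan costs $2.22.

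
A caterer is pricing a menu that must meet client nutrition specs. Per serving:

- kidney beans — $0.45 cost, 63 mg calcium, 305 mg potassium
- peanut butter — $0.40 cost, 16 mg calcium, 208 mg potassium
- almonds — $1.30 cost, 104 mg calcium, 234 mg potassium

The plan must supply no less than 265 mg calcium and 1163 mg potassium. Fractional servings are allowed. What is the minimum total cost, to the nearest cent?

This is a tiny linear program; its minimum lies at a vertex of the feasible set. List the vertices and price them.
kidney beans only: max(265/63, 1163/305) = 4.206 servings → $1.89.
peanut butter only: max(265/16, 1163/208) = 16.56 servings → $6.62.
almonds only: max(265/104, 1163/234) = 4.97 servings → $6.46.
kidney beans + peanut butter with both targets exact would need a negative amount; discard.
kidney beans + almonds with both tight: 3.472 servings and 0.445 servings → $2.14.
peanut butter + almonds with both tight: 3.295 servings and 2.041 servings → $3.97.
So the least-cost plan costs $1.89.

$1.89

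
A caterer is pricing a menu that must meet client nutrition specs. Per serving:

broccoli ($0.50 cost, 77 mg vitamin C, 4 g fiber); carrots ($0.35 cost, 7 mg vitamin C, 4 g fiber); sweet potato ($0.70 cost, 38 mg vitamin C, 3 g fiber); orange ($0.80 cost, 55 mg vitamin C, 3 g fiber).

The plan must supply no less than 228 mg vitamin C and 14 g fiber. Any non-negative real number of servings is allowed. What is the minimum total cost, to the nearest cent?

$1.66

Minimising a linear cost over {vitamin C ≥ 228, fiber ≥ 14, servings ≥ 0} — the optimum is at a vertex, using one or two foods.
broccoli only: max(228/77, 14/4) = 3.5 servings → $1.75.
carrots only: max(228/7, 14/4) = 32.57 servings → $11.40.
sweet potato only: max(228/38, 14/3) = 6 servings → $4.20.
orange only: max(228/55, 14/3) = 4.667 servings → $3.73.
broccoli + carrots with both tight: 2.907 servings and 0.5929 servings → $1.66.
broccoli + sweet potato with both tight: 1.924 servings and 2.101 servings → $2.43.
broccoli + orange with both targets exact would need a negative amount; discard.
carrots + sweet potato: intersection lies outside the first quadrant.
carrots + orange with both tight: 0.4322 servings and 4.09 servings → $3.42.
sweet potato + orange with both tight: 1.686 servings and 2.98 servings → $3.56.
Cheapest feasible corner: $1.66.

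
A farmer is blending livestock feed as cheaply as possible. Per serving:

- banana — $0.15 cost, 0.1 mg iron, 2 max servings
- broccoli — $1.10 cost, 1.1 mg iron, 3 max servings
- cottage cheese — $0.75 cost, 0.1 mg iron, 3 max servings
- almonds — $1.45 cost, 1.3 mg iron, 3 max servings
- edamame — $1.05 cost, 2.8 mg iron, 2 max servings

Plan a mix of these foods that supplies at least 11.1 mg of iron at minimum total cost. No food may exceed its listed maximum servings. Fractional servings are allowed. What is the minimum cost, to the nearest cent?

$7.85

Cost per mg of iron: edamame $0.3750, broccoli $1.0000, almonds $1.1154, banana $1.5000, cottage cheese $7.5000.
Take 2 servings of edamame: +5.6 mg iron for $2.10 (total $2.10, still need 5.5 mg).
Take 3 servings of broccoli: +3.3 mg iron for $3.30 (total $5.40, still need 2.2 mg).
Take 1.692 servings of almonds: +2.2 mg iron for $2.45 (total $7.85, still need 0.0 mg).
Greedy by cheapest-per-mg is optimal for a single linear constraint, so the minimum cost is $7.85.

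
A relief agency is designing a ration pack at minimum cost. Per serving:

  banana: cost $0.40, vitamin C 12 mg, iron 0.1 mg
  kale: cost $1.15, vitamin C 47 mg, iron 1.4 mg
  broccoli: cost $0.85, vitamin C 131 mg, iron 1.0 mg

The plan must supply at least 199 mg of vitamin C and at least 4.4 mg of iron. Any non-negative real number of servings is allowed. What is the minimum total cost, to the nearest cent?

banana only: max(199/12, 4.4/0.1) = 44 servings → $17.60.
kale only: max(199/47, 4.4/1.4) = 4.234 servings → $4.87.
broccoli only: max(199/131, 4.4/1.0) = 4.4 servings → $3.74.
banana + kale with both tight: 5.934 servings and 2.719 servings → $5.50.
banana + broccoli with both targets exact would need a negative amount; discard.
kale + broccoli with both tight: 2.767 servings and 0.5264 servings → $3.63.
Cheapest feasible corner: $3.63.

$3.63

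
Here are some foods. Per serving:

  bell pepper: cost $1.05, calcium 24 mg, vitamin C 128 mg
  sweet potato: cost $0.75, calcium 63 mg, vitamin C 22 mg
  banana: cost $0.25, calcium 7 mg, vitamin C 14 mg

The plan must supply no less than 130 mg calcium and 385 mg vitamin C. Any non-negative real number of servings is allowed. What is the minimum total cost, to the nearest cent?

$3.72

With two linear requirements the optimum uses one or two foods; enumerate the corners.
bell pepper only: max(130/24, 385/128) = 5.417 servings → $5.69.
sweet potato only: max(130/63, 385/22) = 17.5 servings → $13.12.
banana only: max(130/7, 385/14) = 27.5 servings → $6.88.
bell pepper + sweet potato with both tight: 2.839 servings and 0.982 servings → $3.72.
bell pepper + banana with both tight: 1.562 servings and 13.21 servings → $4.94.
sweet potato + banana: the both-tight solution has a negative serving — not a feasible corner.
So the least-cost plan costs $3.72.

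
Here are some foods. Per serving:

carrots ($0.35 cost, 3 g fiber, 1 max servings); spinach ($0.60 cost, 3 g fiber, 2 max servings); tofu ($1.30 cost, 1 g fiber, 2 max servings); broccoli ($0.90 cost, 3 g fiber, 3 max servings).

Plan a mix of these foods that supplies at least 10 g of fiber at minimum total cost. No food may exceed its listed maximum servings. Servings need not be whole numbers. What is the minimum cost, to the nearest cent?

$1.85

Cost per g of fiber: carrots $0.1167, spinach $0.2000, broccoli $0.3000, tofu $1.3000.
Take 1 serving of carrots: +3.0 g fiber for $0.35 (total $0.35, still need 7.0 g).
Take 2 servings of spinach: +6.0 g fiber for $1.20 (total $1.55, still need 1.0 g).
Take 0.3333 servings of broccoli: +1.0 g fiber for $0.30 (total $1.85, still need 0.0 g).
Greedy by cheapest-per-g is optimal for a single linear constraint, so the minimum cost is $1.85.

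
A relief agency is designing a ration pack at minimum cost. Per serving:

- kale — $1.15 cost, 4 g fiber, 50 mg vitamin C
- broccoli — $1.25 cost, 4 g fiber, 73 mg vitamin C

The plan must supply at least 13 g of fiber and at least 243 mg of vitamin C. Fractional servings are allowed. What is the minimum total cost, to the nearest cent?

$4.16

This is a tiny linear program; its minimum lies at a vertex of the feasible set. List the vertices and price them.
kale only: max(13/4, 243/50) = 4.86 servings → $5.59.
broccoli only: max(13/4, 243/73) = 3.329 servings → $4.16.
kale + broccoli: intersection lies outside the first quadrant.
The minimum over all feasible corners is $4.16.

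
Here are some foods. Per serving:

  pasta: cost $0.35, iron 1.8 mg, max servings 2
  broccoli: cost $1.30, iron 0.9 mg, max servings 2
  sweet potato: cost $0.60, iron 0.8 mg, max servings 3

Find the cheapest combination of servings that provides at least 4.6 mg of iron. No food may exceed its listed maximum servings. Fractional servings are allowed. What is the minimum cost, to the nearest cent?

Cost per mg of iron: pasta $0.1944, sweet potato $0.7500, broccoli $1.4444.
Take 2 servings of pasta: +3.6 mg iron for $0.70 (total $0.70, still need 1.0 mg).
Take 1.25 servings of sweet potato: +1.0 mg iron for $0.75 (total $1.45, still need 0.0 mg).
Filling from the cheapest source first is optimal under one linear minimum: $1.45.

$1.45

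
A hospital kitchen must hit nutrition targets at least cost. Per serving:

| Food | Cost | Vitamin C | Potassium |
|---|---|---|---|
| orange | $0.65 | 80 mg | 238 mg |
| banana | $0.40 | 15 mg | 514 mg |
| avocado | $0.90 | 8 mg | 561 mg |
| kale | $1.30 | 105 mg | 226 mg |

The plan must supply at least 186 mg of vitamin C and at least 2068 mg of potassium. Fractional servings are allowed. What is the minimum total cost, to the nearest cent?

$2.41

Minimising a linear cost over {vitamin C ≥ 186, potassium ≥ 2068, servings ≥ 0} — the optimum is at a vertex, using one or two foods.
orange only: max(186/80, 2068/238) = 8.689 servings → $5.65.
banana only: max(186/15, 2068/514) = 12.4 servings → $4.96.
avocado only: max(186/8, 2068/561) = 23.25 servings → $20.93.
kale only: max(186/105, 2068/226) = 9.15 servings → $11.90.
orange + banana with both tight: 1.72 servings and 3.227 servings → $2.41.
orange + avocado with both tight: 2.043 servings and 2.82 servings → $3.87.
orange + kale with both targets exact would need a negative amount; discard.
banana + avocado with both targets exact would need a negative amount; discard.
banana + kale with both tight: 3.462 servings and 1.277 servings → $3.04.
avocado + kale with both tight: 3.067 servings and 1.538 servings → $4.76.
So the least-cost plan costs $2.41.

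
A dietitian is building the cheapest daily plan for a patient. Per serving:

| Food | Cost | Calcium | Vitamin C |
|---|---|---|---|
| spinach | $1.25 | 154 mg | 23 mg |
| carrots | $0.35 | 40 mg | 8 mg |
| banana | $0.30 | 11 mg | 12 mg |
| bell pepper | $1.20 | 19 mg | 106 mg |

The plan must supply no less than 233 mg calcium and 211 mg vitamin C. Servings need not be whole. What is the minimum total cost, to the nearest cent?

$3.68

Minimising a linear cost over {calcium ≥ 233, vitamin C ≥ 211, servings ≥ 0} — the optimum is at a vertex, using one or two foods.
spinach only: max(233/154, 211/23) = 9.174 servings → $11.47.
carrots only: max(233/40, 211/8) = 26.38 servings → $9.23.
banana only: max(233/11, 211/12) = 21.18 servings → $6.35.
bell pepper only: max(233/19, 211/106) = 12.26 servings → $14.72.
spinach + carrots: the both-tight solution has a negative serving — not a feasible corner.
spinach + banana with both tight: 0.2978 servings and 17.01 servings → $5.48.
spinach + bell pepper with both tight: 1.302 servings and 1.708 servings → $3.68.
carrots + banana with both tight: 1.212 servings and 16.78 servings → $5.46.
carrots + bell pepper with both tight: 5.061 servings and 1.609 servings → $3.70.
banana + bell pepper with both targets exact would need a negative amount; discard.
So the least-cost plan costs $3.68.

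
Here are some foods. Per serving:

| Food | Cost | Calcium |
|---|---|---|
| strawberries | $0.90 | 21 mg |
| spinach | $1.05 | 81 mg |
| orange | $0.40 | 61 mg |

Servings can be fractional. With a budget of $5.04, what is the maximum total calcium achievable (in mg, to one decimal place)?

Calcium per dollar: orange 152.5, spinach 77.14, strawberries 23.33.
With no serving limits, spend the whole cost allowance on orange: $5.04 / $0.40 × 61 mg = 768.6 mg.

768.6 mg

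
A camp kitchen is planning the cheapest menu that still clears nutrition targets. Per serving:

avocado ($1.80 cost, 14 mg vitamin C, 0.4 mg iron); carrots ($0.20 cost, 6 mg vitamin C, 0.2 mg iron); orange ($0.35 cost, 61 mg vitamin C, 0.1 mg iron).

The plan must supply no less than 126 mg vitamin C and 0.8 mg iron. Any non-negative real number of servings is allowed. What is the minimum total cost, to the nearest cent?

$1.24

With two linear requirements the optimum uses one or two foods; enumerate the corners.
avocado only: max(126/14, 0.8/0.4) = 9 servings → $16.20.
carrots only: max(126/6, 0.8/0.2) = 21 servings → $4.20.
orange only: max(126/61, 0.8/0.1) = 8 servings → $2.80.
avocado + carrots: the both-tight solution has a negative serving — not a feasible corner.
avocado + orange with both tight: 1.574 servings and 1.704 servings → $3.43.
carrots + orange with both tight: 3.121 servings and 1.759 servings → $1.24.
The minimum over all feasible corners is $1.24.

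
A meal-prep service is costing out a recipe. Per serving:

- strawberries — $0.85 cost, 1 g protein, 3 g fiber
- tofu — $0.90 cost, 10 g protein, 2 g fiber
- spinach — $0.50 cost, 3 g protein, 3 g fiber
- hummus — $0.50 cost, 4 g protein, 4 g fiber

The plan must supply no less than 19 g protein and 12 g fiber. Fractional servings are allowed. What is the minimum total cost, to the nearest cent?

$2.07

Check every corner: each single food scaled to meet both minima, and each pair solved so both constraints bind.
strawberries only: max(19/1, 12/3) = 19 servings → $16.15.
tofu only: max(19/10, 12/2) = 6 servings → $5.40.
spinach only: max(19/3, 12/3) = 6.333 servings → $3.17.
hummus only: max(19/4, 12/4) = 4.75 servings → $2.38.
strawberries + tofu with both tight: 2.929 servings and 1.607 servings → $3.94.
strawberries + spinach: intersection lies outside the first quadrant.
strawberries + hummus: intersection lies outside the first quadrant.
tofu + spinach with both tight: 0.875 servings and 3.417 servings → $2.50.
tofu + hummus with both tight: 0.875 servings and 2.562 servings → $2.07.
spinach + hummus (both tight): parallel constraints — no distinct corner.
So the least-cost plan costs $2.07.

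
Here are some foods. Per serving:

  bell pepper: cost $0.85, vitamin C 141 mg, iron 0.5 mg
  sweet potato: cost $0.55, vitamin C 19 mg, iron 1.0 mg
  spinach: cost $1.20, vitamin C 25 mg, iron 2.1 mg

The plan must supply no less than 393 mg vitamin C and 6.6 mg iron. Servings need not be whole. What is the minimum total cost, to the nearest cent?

Minimising a linear cost over {vitamin C ≥ 393, iron ≥ 6.6, servings ≥ 0} — the optimum is at a vertex, using one or two foods.
bell pepper only: max(393/141, 6.6/0.5) = 13.2 servings → $11.22.
sweet potato only: max(393/19, 6.6/1.0) = 20.68 servings → $11.38.
spinach only: max(393/25, 6.6/2.1) = 15.72 servings → $18.86.
bell pepper + sweet potato with both tight: 2.035 servings and 5.583 servings → $4.80.
bell pepper + spinach with both tight: 2.328 servings and 2.589 servings → $5.09.
sweet potato + spinach: the both-tight solution has a negative serving — not a feasible corner.
So the least-cost plan costs $4.80.

$4.80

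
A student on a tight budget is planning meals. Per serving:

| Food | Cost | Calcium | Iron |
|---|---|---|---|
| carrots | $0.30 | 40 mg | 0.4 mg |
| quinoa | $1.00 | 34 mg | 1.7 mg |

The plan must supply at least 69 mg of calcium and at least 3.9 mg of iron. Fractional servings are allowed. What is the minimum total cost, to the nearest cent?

This is a tiny linear program; its minimum lies at a vertex of the feasible set. List the vertices and price them.
carrots only: max(69/40, 3.9/0.4) = 9.75 servings → $2.92.
quinoa only: max(69/34, 3.9/1.7) = 2.294 servings → $2.29.
carrots + quinoa: the both-tight solution has a negative serving — not a feasible corner.
So the least-cost plan costs $2.29.

$2.29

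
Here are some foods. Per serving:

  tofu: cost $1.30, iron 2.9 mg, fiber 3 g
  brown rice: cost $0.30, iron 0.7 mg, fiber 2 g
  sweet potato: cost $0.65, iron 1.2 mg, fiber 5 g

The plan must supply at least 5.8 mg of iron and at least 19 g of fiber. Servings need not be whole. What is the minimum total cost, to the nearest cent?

Minimising a linear cost over {iron ≥ 5.8, fiber ≥ 19, servings ≥ 0} — the optimum is at a vertex, using one or two foods.
tofu only: max(5.8/2.9, 19/3) = 6.333 servings → $8.23.
brown rice only: max(5.8/0.7, 19/2) = 9.5 servings → $2.85.
sweet potato only: max(5.8/1.2, 19/5) = 4.833 servings → $3.14.
tofu + brown rice: the both-tight solution has a negative serving — not a feasible corner.
tofu + sweet potato with both tight: 0.5688 servings and 3.459 servings → $2.99.
brown rice + sweet potato with both tight: 5.636 servings and 1.545 servings → $2.70.
Cheapest feasible corner: $2.70.

$2.70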